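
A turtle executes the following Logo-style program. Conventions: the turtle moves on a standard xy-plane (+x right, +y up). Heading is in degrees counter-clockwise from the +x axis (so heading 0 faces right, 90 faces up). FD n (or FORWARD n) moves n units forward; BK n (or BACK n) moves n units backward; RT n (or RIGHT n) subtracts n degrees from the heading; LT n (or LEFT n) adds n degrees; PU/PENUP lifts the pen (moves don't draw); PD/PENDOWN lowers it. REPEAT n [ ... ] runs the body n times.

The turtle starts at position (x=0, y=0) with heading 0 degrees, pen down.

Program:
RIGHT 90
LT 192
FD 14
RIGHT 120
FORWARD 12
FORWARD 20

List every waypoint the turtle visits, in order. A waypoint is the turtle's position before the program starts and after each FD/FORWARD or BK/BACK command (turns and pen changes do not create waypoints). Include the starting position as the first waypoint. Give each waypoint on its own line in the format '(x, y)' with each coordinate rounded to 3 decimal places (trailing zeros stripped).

Answer: (0, 0)
(-2.911, 13.694)
(8.502, 9.986)
(27.523, 3.806)

Derivation:
Executing turtle program step by step:
Start: pos=(0,0), heading=0, pen down
RT 90: heading 0 -> 270
LT 192: heading 270 -> 102
FD 14: (0,0) -> (-2.911,13.694) [heading=102, draw]
RT 120: heading 102 -> 342
FD 12: (-2.911,13.694) -> (8.502,9.986) [heading=342, draw]
FD 20: (8.502,9.986) -> (27.523,3.806) [heading=342, draw]
Final: pos=(27.523,3.806), heading=342, 3 segment(s) drawn
Waypoints (4 total):
(0, 0)
(-2.911, 13.694)
(8.502, 9.986)
(27.523, 3.806)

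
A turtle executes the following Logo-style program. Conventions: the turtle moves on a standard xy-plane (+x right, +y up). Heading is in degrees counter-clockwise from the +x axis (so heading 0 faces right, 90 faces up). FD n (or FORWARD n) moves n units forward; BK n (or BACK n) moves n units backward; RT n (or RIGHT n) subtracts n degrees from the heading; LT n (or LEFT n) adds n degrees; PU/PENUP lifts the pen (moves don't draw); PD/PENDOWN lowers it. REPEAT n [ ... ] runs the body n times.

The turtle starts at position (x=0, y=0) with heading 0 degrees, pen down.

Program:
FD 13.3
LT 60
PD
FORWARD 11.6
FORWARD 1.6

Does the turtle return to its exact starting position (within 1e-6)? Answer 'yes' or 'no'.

Answer: no

Derivation:
Executing turtle program step by step:
Start: pos=(0,0), heading=0, pen down
FD 13.3: (0,0) -> (13.3,0) [heading=0, draw]
LT 60: heading 0 -> 60
PD: pen down
FD 11.6: (13.3,0) -> (19.1,10.046) [heading=60, draw]
FD 1.6: (19.1,10.046) -> (19.9,11.432) [heading=60, draw]
Final: pos=(19.9,11.432), heading=60, 3 segment(s) drawn

Start position: (0, 0)
Final position: (19.9, 11.432)
Distance = 22.95; >= 1e-6 -> NOT closed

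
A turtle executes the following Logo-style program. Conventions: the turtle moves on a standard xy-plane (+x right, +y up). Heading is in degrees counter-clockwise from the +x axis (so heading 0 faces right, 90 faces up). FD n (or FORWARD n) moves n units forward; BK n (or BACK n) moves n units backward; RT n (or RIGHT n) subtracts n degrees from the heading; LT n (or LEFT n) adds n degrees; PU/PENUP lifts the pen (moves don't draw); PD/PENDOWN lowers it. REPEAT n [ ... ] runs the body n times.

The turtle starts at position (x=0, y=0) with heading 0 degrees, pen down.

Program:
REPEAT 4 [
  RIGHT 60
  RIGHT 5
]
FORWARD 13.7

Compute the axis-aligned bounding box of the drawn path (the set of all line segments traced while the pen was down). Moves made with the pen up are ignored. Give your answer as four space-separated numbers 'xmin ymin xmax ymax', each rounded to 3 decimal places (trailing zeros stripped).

Executing turtle program step by step:
Start: pos=(0,0), heading=0, pen down
REPEAT 4 [
  -- iteration 1/4 --
  RT 60: heading 0 -> 300
  RT 5: heading 300 -> 295
  -- iteration 2/4 --
  RT 60: heading 295 -> 235
  RT 5: heading 235 -> 230
  -- iteration 3/4 --
  RT 60: heading 230 -> 170
  RT 5: heading 170 -> 165
  -- iteration 4/4 --
  RT 60: heading 165 -> 105
  RT 5: heading 105 -> 100
]
FD 13.7: (0,0) -> (-2.379,13.492) [heading=100, draw]
Final: pos=(-2.379,13.492), heading=100, 1 segment(s) drawn

Segment endpoints: x in {-2.379, 0}, y in {0, 13.492}
xmin=-2.379, ymin=0, xmax=0, ymax=13.492

Answer: -2.379 0 0 13.492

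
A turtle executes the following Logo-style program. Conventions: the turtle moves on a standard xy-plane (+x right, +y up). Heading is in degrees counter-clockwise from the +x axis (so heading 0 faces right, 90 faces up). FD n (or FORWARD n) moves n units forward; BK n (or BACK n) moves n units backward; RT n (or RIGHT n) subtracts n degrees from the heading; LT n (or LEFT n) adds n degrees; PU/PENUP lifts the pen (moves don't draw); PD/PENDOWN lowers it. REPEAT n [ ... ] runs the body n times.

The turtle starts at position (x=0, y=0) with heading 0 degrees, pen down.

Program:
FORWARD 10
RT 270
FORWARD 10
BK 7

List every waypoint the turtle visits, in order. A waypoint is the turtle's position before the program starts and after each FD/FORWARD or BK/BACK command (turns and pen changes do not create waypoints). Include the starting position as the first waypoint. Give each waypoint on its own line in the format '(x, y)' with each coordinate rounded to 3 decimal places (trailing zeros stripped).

Executing turtle program step by step:
Start: pos=(0,0), heading=0, pen down
FD 10: (0,0) -> (10,0) [heading=0, draw]
RT 270: heading 0 -> 90
FD 10: (10,0) -> (10,10) [heading=90, draw]
BK 7: (10,10) -> (10,3) [heading=90, draw]
Final: pos=(10,3), heading=90, 3 segment(s) drawn
Waypoints (4 total):
(0, 0)
(10, 0)
(10, 10)
(10, 3)

Answer: (0, 0)
(10, 0)
(10, 10)
(10, 3)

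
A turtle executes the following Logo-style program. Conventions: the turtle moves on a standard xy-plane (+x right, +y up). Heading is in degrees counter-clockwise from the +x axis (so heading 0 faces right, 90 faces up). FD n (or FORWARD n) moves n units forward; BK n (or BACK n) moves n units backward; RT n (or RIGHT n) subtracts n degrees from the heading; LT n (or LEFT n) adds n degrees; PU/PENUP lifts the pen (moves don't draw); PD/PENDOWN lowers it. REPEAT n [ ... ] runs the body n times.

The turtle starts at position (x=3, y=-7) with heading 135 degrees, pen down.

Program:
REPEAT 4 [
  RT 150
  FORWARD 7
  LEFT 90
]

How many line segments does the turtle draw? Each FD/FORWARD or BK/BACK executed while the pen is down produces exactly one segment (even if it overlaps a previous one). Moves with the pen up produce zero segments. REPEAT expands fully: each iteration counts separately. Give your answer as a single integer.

Executing turtle program step by step:
Start: pos=(3,-7), heading=135, pen down
REPEAT 4 [
  -- iteration 1/4 --
  RT 150: heading 135 -> 345
  FD 7: (3,-7) -> (9.761,-8.812) [heading=345, draw]
  LT 90: heading 345 -> 75
  -- iteration 2/4 --
  RT 150: heading 75 -> 285
  FD 7: (9.761,-8.812) -> (11.573,-15.573) [heading=285, draw]
  LT 90: heading 285 -> 15
  -- iteration 3/4 --
  RT 150: heading 15 -> 225
  FD 7: (11.573,-15.573) -> (6.623,-20.523) [heading=225, draw]
  LT 90: heading 225 -> 315
  -- iteration 4/4 --
  RT 150: heading 315 -> 165
  FD 7: (6.623,-20.523) -> (-0.138,-18.711) [heading=165, draw]
  LT 90: heading 165 -> 255
]
Final: pos=(-0.138,-18.711), heading=255, 4 segment(s) drawn
Segments drawn: 4

Answer: 4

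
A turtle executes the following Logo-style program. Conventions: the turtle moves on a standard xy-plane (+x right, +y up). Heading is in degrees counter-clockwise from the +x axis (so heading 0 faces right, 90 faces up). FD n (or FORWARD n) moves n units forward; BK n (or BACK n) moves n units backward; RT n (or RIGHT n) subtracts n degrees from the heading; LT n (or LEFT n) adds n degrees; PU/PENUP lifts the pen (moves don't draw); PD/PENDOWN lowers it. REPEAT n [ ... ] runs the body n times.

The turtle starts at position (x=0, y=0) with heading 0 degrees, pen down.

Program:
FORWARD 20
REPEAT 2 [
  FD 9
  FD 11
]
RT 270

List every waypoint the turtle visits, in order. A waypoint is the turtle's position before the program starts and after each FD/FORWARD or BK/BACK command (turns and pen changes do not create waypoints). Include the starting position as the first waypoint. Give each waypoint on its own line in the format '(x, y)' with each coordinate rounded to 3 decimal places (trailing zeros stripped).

Answer: (0, 0)
(20, 0)
(29, 0)
(40, 0)
(49, 0)
(60, 0)

Derivation:
Executing turtle program step by step:
Start: pos=(0,0), heading=0, pen down
FD 20: (0,0) -> (20,0) [heading=0, draw]
REPEAT 2 [
  -- iteration 1/2 --
  FD 9: (20,0) -> (29,0) [heading=0, draw]
  FD 11: (29,0) -> (40,0) [heading=0, draw]
  -- iteration 2/2 --
  FD 9: (40,0) -> (49,0) [heading=0, draw]
  FD 11: (49,0) -> (60,0) [heading=0, draw]
]
RT 270: heading 0 -> 90
Final: pos=(60,0), heading=90, 5 segment(s) drawn
Waypoints (6 total):
(0, 0)
(20, 0)
(29, 0)
(40, 0)
(49, 0)
(60, 0)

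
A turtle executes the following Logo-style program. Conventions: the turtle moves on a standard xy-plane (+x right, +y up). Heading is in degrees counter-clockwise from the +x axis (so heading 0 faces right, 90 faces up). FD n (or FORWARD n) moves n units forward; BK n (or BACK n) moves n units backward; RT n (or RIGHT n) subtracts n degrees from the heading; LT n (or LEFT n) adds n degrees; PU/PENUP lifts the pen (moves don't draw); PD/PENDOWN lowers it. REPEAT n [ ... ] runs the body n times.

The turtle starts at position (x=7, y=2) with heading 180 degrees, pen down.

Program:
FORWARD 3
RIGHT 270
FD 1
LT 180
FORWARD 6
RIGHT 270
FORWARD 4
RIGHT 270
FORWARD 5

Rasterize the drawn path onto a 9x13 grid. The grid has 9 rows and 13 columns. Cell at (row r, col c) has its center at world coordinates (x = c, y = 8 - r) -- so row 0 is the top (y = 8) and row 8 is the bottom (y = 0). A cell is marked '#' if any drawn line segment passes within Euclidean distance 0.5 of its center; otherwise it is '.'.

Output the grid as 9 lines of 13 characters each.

Answer: .............
#####........
#...#........
#...#........
#...#........
#...#........
#...####.....
....#........
.............

Derivation:
Segment 0: (7,2) -> (4,2)
Segment 1: (4,2) -> (4,1)
Segment 2: (4,1) -> (4,7)
Segment 3: (4,7) -> (0,7)
Segment 4: (0,7) -> (0,2)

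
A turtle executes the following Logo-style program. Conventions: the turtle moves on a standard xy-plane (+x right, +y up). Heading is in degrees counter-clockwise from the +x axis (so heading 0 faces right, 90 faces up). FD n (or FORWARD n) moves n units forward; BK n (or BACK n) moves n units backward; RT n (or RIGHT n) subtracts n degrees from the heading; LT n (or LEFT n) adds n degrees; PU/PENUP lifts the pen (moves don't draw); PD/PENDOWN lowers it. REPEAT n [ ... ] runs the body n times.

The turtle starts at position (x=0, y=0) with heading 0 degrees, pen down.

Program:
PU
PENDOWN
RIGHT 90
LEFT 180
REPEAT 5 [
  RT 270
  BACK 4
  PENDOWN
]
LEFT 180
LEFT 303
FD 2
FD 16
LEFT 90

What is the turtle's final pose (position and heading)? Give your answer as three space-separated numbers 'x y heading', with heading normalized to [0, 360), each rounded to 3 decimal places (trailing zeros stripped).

Answer: 13.804 -15.096 33

Derivation:
Executing turtle program step by step:
Start: pos=(0,0), heading=0, pen down
PU: pen up
PD: pen down
RT 90: heading 0 -> 270
LT 180: heading 270 -> 90
REPEAT 5 [
  -- iteration 1/5 --
  RT 270: heading 90 -> 180
  BK 4: (0,0) -> (4,0) [heading=180, draw]
  PD: pen down
  -- iteration 2/5 --
  RT 270: heading 180 -> 270
  BK 4: (4,0) -> (4,4) [heading=270, draw]
  PD: pen down
  -- iteration 3/5 --
  RT 270: heading 270 -> 0
  BK 4: (4,4) -> (0,4) [heading=0, draw]
  PD: pen down
  -- iteration 4/5 --
  RT 270: heading 0 -> 90
  BK 4: (0,4) -> (0,0) [heading=90, draw]
  PD: pen down
  -- iteration 5/5 --
  RT 270: heading 90 -> 180
  BK 4: (0,0) -> (4,0) [heading=180, draw]
  PD: pen down
]
LT 180: heading 180 -> 0
LT 303: heading 0 -> 303
FD 2: (4,0) -> (5.089,-1.677) [heading=303, draw]
FD 16: (5.089,-1.677) -> (13.804,-15.096) [heading=303, draw]
LT 90: heading 303 -> 33
Final: pos=(13.804,-15.096), heading=33, 7 segment(s) drawn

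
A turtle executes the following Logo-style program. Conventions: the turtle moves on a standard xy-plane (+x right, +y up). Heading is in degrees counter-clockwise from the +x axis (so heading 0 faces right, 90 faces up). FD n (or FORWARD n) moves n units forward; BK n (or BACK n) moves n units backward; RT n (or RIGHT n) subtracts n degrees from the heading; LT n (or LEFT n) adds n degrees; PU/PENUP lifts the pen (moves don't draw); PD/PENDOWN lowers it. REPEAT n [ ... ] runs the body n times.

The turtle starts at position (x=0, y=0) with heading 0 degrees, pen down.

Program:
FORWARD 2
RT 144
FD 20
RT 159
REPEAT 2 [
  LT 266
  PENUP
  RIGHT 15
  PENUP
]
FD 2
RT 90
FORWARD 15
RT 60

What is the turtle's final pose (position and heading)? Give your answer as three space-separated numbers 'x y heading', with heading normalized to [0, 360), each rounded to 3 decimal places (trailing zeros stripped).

Answer: -20.955 1.776 49

Derivation:
Executing turtle program step by step:
Start: pos=(0,0), heading=0, pen down
FD 2: (0,0) -> (2,0) [heading=0, draw]
RT 144: heading 0 -> 216
FD 20: (2,0) -> (-14.18,-11.756) [heading=216, draw]
RT 159: heading 216 -> 57
REPEAT 2 [
  -- iteration 1/2 --
  LT 266: heading 57 -> 323
  PU: pen up
  RT 15: heading 323 -> 308
  PU: pen up
  -- iteration 2/2 --
  LT 266: heading 308 -> 214
  PU: pen up
  RT 15: heading 214 -> 199
  PU: pen up
]
FD 2: (-14.18,-11.756) -> (-16.071,-12.407) [heading=199, move]
RT 90: heading 199 -> 109
FD 15: (-16.071,-12.407) -> (-20.955,1.776) [heading=109, move]
RT 60: heading 109 -> 49
Final: pos=(-20.955,1.776), heading=49, 2 segment(s) drawn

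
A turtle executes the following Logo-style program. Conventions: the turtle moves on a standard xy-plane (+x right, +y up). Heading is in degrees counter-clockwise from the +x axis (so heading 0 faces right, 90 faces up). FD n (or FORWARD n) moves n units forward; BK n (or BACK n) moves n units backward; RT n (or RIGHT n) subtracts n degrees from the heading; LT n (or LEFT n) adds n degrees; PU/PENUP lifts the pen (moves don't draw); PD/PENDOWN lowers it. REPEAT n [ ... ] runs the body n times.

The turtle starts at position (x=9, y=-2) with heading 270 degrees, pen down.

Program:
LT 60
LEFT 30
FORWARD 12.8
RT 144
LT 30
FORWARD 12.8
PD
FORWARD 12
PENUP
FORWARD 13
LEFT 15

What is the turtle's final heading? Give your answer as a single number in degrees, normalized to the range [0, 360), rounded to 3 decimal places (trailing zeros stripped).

Answer: 261

Derivation:
Executing turtle program step by step:
Start: pos=(9,-2), heading=270, pen down
LT 60: heading 270 -> 330
LT 30: heading 330 -> 0
FD 12.8: (9,-2) -> (21.8,-2) [heading=0, draw]
RT 144: heading 0 -> 216
LT 30: heading 216 -> 246
FD 12.8: (21.8,-2) -> (16.594,-13.693) [heading=246, draw]
PD: pen down
FD 12: (16.594,-13.693) -> (11.713,-24.656) [heading=246, draw]
PU: pen up
FD 13: (11.713,-24.656) -> (6.425,-36.532) [heading=246, move]
LT 15: heading 246 -> 261
Final: pos=(6.425,-36.532), heading=261, 3 segment(s) drawn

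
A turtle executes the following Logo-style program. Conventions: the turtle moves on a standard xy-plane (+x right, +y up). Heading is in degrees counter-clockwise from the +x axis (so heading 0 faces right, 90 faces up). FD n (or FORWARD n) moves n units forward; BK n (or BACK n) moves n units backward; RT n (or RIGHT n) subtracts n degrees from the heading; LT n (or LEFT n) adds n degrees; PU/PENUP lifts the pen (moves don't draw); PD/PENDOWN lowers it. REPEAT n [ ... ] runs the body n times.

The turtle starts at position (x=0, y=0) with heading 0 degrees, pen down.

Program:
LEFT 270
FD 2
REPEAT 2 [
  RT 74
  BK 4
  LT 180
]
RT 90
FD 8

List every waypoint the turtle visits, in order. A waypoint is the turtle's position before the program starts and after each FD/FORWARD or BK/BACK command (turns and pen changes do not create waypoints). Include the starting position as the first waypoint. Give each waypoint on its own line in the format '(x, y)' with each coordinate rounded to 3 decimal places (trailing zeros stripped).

Executing turtle program step by step:
Start: pos=(0,0), heading=0, pen down
LT 270: heading 0 -> 270
FD 2: (0,0) -> (0,-2) [heading=270, draw]
REPEAT 2 [
  -- iteration 1/2 --
  RT 74: heading 270 -> 196
  BK 4: (0,-2) -> (3.845,-0.897) [heading=196, draw]
  LT 180: heading 196 -> 16
  -- iteration 2/2 --
  RT 74: heading 16 -> 302
  BK 4: (3.845,-0.897) -> (1.725,2.495) [heading=302, draw]
  LT 180: heading 302 -> 122
]
RT 90: heading 122 -> 32
FD 8: (1.725,2.495) -> (8.51,6.734) [heading=32, draw]
Final: pos=(8.51,6.734), heading=32, 4 segment(s) drawn
Waypoints (5 total):
(0, 0)
(0, -2)
(3.845, -0.897)
(1.725, 2.495)
(8.51, 6.734)

Answer: (0, 0)
(0, -2)
(3.845, -0.897)
(1.725, 2.495)
(8.51, 6.734)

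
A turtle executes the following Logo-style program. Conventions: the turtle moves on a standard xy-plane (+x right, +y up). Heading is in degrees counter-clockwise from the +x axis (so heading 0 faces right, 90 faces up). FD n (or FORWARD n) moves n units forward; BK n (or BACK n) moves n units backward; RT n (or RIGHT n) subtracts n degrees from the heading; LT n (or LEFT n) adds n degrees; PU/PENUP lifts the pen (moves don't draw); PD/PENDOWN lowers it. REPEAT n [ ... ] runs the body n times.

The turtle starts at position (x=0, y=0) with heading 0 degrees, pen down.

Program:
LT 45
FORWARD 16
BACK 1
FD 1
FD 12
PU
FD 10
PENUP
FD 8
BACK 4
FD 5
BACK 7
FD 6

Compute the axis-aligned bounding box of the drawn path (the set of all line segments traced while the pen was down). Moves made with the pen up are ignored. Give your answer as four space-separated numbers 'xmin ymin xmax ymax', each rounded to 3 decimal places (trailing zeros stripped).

Answer: 0 0 19.799 19.799

Derivation:
Executing turtle program step by step:
Start: pos=(0,0), heading=0, pen down
LT 45: heading 0 -> 45
FD 16: (0,0) -> (11.314,11.314) [heading=45, draw]
BK 1: (11.314,11.314) -> (10.607,10.607) [heading=45, draw]
FD 1: (10.607,10.607) -> (11.314,11.314) [heading=45, draw]
FD 12: (11.314,11.314) -> (19.799,19.799) [heading=45, draw]
PU: pen up
FD 10: (19.799,19.799) -> (26.87,26.87) [heading=45, move]
PU: pen up
FD 8: (26.87,26.87) -> (32.527,32.527) [heading=45, move]
BK 4: (32.527,32.527) -> (29.698,29.698) [heading=45, move]
FD 5: (29.698,29.698) -> (33.234,33.234) [heading=45, move]
BK 7: (33.234,33.234) -> (28.284,28.284) [heading=45, move]
FD 6: (28.284,28.284) -> (32.527,32.527) [heading=45, move]
Final: pos=(32.527,32.527), heading=45, 4 segment(s) drawn

Segment endpoints: x in {0, 10.607, 11.314, 19.799}, y in {0, 10.607, 11.314, 19.799}
xmin=0, ymin=0, xmax=19.799, ymax=19.799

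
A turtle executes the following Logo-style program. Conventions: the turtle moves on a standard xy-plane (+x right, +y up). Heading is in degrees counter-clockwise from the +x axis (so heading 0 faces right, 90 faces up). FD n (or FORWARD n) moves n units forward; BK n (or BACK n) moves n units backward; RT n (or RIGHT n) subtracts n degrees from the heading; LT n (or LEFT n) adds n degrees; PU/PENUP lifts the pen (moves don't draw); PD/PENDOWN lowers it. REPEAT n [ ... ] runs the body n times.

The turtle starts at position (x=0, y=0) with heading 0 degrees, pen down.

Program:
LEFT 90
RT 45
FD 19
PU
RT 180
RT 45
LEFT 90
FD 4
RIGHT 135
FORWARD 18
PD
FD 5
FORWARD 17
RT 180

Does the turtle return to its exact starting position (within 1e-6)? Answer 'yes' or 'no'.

Answer: no

Derivation:
Executing turtle program step by step:
Start: pos=(0,0), heading=0, pen down
LT 90: heading 0 -> 90
RT 45: heading 90 -> 45
FD 19: (0,0) -> (13.435,13.435) [heading=45, draw]
PU: pen up
RT 180: heading 45 -> 225
RT 45: heading 225 -> 180
LT 90: heading 180 -> 270
FD 4: (13.435,13.435) -> (13.435,9.435) [heading=270, move]
RT 135: heading 270 -> 135
FD 18: (13.435,9.435) -> (0.707,22.163) [heading=135, move]
PD: pen down
FD 5: (0.707,22.163) -> (-2.828,25.698) [heading=135, draw]
FD 17: (-2.828,25.698) -> (-14.849,37.719) [heading=135, draw]
RT 180: heading 135 -> 315
Final: pos=(-14.849,37.719), heading=315, 3 segment(s) drawn

Start position: (0, 0)
Final position: (-14.849, 37.719)
Distance = 40.537; >= 1e-6 -> NOT closed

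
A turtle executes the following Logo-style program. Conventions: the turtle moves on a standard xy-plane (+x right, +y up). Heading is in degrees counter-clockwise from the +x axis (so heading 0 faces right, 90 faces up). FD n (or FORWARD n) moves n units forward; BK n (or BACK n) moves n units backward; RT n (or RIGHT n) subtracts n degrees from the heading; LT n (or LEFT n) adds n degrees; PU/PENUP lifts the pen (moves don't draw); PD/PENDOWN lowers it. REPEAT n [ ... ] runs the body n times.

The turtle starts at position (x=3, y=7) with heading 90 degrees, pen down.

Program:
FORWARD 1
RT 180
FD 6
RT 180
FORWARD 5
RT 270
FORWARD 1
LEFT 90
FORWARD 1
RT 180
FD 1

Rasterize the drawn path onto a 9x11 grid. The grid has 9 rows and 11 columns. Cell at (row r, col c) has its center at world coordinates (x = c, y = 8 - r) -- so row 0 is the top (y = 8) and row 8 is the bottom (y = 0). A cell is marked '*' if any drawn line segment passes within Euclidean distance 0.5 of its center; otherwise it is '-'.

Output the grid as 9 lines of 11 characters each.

Segment 0: (3,7) -> (3,8)
Segment 1: (3,8) -> (3,2)
Segment 2: (3,2) -> (3,7)
Segment 3: (3,7) -> (2,7)
Segment 4: (2,7) -> (2,6)
Segment 5: (2,6) -> (2,7)

Answer: ---*-------
--**-------
--**-------
---*-------
---*-------
---*-------
---*-------
-----------
-----------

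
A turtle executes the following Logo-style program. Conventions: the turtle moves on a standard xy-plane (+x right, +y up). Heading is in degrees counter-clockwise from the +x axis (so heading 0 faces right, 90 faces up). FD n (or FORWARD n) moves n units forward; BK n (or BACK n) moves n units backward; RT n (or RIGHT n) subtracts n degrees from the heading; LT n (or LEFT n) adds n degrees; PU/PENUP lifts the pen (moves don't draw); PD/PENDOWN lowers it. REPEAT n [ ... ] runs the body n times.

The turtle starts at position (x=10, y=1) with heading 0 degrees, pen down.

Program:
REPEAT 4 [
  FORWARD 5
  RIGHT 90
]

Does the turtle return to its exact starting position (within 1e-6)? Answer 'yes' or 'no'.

Executing turtle program step by step:
Start: pos=(10,1), heading=0, pen down
REPEAT 4 [
  -- iteration 1/4 --
  FD 5: (10,1) -> (15,1) [heading=0, draw]
  RT 90: heading 0 -> 270
  -- iteration 2/4 --
  FD 5: (15,1) -> (15,-4) [heading=270, draw]
  RT 90: heading 270 -> 180
  -- iteration 3/4 --
  FD 5: (15,-4) -> (10,-4) [heading=180, draw]
  RT 90: heading 180 -> 90
  -- iteration 4/4 --
  FD 5: (10,-4) -> (10,1) [heading=90, draw]
  RT 90: heading 90 -> 0
]
Final: pos=(10,1), heading=0, 4 segment(s) drawn

Start position: (10, 1)
Final position: (10, 1)
Distance = 0; < 1e-6 -> CLOSED

Answer: yes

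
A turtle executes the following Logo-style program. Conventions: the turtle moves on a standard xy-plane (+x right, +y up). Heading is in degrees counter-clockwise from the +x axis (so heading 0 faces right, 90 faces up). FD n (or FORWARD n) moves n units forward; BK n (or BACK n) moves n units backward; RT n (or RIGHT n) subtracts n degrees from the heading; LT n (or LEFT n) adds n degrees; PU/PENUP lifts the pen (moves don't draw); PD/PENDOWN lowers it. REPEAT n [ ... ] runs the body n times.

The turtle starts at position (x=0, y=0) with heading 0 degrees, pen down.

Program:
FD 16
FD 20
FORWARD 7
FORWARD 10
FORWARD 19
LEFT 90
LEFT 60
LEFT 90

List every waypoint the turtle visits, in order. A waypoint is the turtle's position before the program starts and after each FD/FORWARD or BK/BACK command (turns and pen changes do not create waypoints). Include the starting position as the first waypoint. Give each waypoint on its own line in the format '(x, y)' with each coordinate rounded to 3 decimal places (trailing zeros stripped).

Answer: (0, 0)
(16, 0)
(36, 0)
(43, 0)
(53, 0)
(72, 0)

Derivation:
Executing turtle program step by step:
Start: pos=(0,0), heading=0, pen down
FD 16: (0,0) -> (16,0) [heading=0, draw]
FD 20: (16,0) -> (36,0) [heading=0, draw]
FD 7: (36,0) -> (43,0) [heading=0, draw]
FD 10: (43,0) -> (53,0) [heading=0, draw]
FD 19: (53,0) -> (72,0) [heading=0, draw]
LT 90: heading 0 -> 90
LT 60: heading 90 -> 150
LT 90: heading 150 -> 240
Final: pos=(72,0), heading=240, 5 segment(s) drawn
Waypoints (6 total):
(0, 0)
(16, 0)
(36, 0)
(43, 0)
(53, 0)
(72, 0)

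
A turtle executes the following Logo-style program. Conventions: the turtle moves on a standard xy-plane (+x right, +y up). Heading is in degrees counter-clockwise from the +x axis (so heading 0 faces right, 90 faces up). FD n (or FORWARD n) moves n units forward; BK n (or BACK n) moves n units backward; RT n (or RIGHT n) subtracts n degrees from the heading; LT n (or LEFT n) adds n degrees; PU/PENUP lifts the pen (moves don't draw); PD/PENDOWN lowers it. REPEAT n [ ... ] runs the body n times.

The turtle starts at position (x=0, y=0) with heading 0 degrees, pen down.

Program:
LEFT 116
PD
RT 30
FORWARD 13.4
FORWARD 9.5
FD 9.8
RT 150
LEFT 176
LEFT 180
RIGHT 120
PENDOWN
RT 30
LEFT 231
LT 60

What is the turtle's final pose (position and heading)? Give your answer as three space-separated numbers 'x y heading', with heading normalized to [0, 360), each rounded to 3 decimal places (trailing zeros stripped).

Executing turtle program step by step:
Start: pos=(0,0), heading=0, pen down
LT 116: heading 0 -> 116
PD: pen down
RT 30: heading 116 -> 86
FD 13.4: (0,0) -> (0.935,13.367) [heading=86, draw]
FD 9.5: (0.935,13.367) -> (1.597,22.844) [heading=86, draw]
FD 9.8: (1.597,22.844) -> (2.281,32.62) [heading=86, draw]
RT 150: heading 86 -> 296
LT 176: heading 296 -> 112
LT 180: heading 112 -> 292
RT 120: heading 292 -> 172
PD: pen down
RT 30: heading 172 -> 142
LT 231: heading 142 -> 13
LT 60: heading 13 -> 73
Final: pos=(2.281,32.62), heading=73, 3 segment(s) drawn

Answer: 2.281 32.62 73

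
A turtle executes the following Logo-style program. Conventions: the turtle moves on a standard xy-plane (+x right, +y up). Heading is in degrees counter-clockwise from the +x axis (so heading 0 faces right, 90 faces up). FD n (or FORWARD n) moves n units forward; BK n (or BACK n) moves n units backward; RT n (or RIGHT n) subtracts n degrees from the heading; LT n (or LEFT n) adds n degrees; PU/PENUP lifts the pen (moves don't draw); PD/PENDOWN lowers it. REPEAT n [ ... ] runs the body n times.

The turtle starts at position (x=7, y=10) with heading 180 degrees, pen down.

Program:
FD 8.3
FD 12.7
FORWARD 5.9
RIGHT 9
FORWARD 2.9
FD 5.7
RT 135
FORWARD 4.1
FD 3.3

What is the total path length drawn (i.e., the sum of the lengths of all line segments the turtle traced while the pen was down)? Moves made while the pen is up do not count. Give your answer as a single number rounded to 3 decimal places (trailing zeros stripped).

Executing turtle program step by step:
Start: pos=(7,10), heading=180, pen down
FD 8.3: (7,10) -> (-1.3,10) [heading=180, draw]
FD 12.7: (-1.3,10) -> (-14,10) [heading=180, draw]
FD 5.9: (-14,10) -> (-19.9,10) [heading=180, draw]
RT 9: heading 180 -> 171
FD 2.9: (-19.9,10) -> (-22.764,10.454) [heading=171, draw]
FD 5.7: (-22.764,10.454) -> (-28.394,11.345) [heading=171, draw]
RT 135: heading 171 -> 36
FD 4.1: (-28.394,11.345) -> (-25.077,13.755) [heading=36, draw]
FD 3.3: (-25.077,13.755) -> (-22.407,15.695) [heading=36, draw]
Final: pos=(-22.407,15.695), heading=36, 7 segment(s) drawn

Segment lengths:
  seg 1: (7,10) -> (-1.3,10), length = 8.3
  seg 2: (-1.3,10) -> (-14,10), length = 12.7
  seg 3: (-14,10) -> (-19.9,10), length = 5.9
  seg 4: (-19.9,10) -> (-22.764,10.454), length = 2.9
  seg 5: (-22.764,10.454) -> (-28.394,11.345), length = 5.7
  seg 6: (-28.394,11.345) -> (-25.077,13.755), length = 4.1
  seg 7: (-25.077,13.755) -> (-22.407,15.695), length = 3.3
Total = 42.9

Answer: 42.9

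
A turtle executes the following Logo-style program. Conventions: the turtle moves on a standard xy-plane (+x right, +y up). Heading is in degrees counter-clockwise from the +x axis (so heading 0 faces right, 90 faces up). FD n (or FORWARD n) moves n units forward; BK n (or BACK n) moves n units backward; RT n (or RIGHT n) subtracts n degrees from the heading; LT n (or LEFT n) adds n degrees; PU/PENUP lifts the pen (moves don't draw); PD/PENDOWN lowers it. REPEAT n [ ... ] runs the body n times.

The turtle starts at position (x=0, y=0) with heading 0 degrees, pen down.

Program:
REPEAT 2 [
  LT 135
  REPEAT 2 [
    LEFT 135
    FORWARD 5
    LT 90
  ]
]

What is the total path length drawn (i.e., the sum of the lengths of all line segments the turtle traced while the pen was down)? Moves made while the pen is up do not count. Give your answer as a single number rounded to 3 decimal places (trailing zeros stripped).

Answer: 20

Derivation:
Executing turtle program step by step:
Start: pos=(0,0), heading=0, pen down
REPEAT 2 [
  -- iteration 1/2 --
  LT 135: heading 0 -> 135
  REPEAT 2 [
    -- iteration 1/2 --
    LT 135: heading 135 -> 270
    FD 5: (0,0) -> (0,-5) [heading=270, draw]
    LT 90: heading 270 -> 0
    -- iteration 2/2 --
    LT 135: heading 0 -> 135
    FD 5: (0,-5) -> (-3.536,-1.464) [heading=135, draw]
    LT 90: heading 135 -> 225
  ]
  -- iteration 2/2 --
  LT 135: heading 225 -> 0
  REPEAT 2 [
    -- iteration 1/2 --
    LT 135: heading 0 -> 135
    FD 5: (-3.536,-1.464) -> (-7.071,2.071) [heading=135, draw]
    LT 90: heading 135 -> 225
    -- iteration 2/2 --
    LT 135: heading 225 -> 0
    FD 5: (-7.071,2.071) -> (-2.071,2.071) [heading=0, draw]
    LT 90: heading 0 -> 90
  ]
]
Final: pos=(-2.071,2.071), heading=90, 4 segment(s) drawn

Segment lengths:
  seg 1: (0,0) -> (0,-5), length = 5
  seg 2: (0,-5) -> (-3.536,-1.464), length = 5
  seg 3: (-3.536,-1.464) -> (-7.071,2.071), length = 5
  seg 4: (-7.071,2.071) -> (-2.071,2.071), length = 5
Total = 20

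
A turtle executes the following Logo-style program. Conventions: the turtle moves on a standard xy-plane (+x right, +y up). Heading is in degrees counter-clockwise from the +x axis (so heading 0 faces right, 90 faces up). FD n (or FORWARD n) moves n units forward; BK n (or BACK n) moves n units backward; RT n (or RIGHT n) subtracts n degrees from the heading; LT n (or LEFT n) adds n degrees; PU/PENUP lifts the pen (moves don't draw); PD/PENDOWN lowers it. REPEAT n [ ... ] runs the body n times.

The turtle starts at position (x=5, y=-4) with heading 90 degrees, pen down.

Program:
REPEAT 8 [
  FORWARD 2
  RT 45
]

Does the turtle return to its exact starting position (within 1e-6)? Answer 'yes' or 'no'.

Answer: yes

Derivation:
Executing turtle program step by step:
Start: pos=(5,-4), heading=90, pen down
REPEAT 8 [
  -- iteration 1/8 --
  FD 2: (5,-4) -> (5,-2) [heading=90, draw]
  RT 45: heading 90 -> 45
  -- iteration 2/8 --
  FD 2: (5,-2) -> (6.414,-0.586) [heading=45, draw]
  RT 45: heading 45 -> 0
  -- iteration 3/8 --
  FD 2: (6.414,-0.586) -> (8.414,-0.586) [heading=0, draw]
  RT 45: heading 0 -> 315
  -- iteration 4/8 --
  FD 2: (8.414,-0.586) -> (9.828,-2) [heading=315, draw]
  RT 45: heading 315 -> 270
  -- iteration 5/8 --
  FD 2: (9.828,-2) -> (9.828,-4) [heading=270, draw]
  RT 45: heading 270 -> 225
  -- iteration 6/8 --
  FD 2: (9.828,-4) -> (8.414,-5.414) [heading=225, draw]
  RT 45: heading 225 -> 180
  -- iteration 7/8 --
  FD 2: (8.414,-5.414) -> (6.414,-5.414) [heading=180, draw]
  RT 45: heading 180 -> 135
  -- iteration 8/8 --
  FD 2: (6.414,-5.414) -> (5,-4) [heading=135, draw]
  RT 45: heading 135 -> 90
]
Final: pos=(5,-4), heading=90, 8 segment(s) drawn

Start position: (5, -4)
Final position: (5, -4)
Distance = 0; < 1e-6 -> CLOSED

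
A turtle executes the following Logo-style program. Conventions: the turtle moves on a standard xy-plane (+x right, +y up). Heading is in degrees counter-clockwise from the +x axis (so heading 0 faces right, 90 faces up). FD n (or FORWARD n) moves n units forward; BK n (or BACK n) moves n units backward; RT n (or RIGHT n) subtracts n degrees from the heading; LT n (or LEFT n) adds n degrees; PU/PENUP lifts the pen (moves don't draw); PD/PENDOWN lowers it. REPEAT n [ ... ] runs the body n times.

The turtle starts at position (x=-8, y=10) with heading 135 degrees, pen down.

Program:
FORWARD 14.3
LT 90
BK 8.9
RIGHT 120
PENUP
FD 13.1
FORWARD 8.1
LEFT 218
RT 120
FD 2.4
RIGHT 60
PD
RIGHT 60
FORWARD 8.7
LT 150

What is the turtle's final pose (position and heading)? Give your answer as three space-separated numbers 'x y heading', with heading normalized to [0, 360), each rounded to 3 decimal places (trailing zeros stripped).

Executing turtle program step by step:
Start: pos=(-8,10), heading=135, pen down
FD 14.3: (-8,10) -> (-18.112,20.112) [heading=135, draw]
LT 90: heading 135 -> 225
BK 8.9: (-18.112,20.112) -> (-11.818,26.405) [heading=225, draw]
RT 120: heading 225 -> 105
PU: pen up
FD 13.1: (-11.818,26.405) -> (-15.209,39.059) [heading=105, move]
FD 8.1: (-15.209,39.059) -> (-17.305,46.883) [heading=105, move]
LT 218: heading 105 -> 323
RT 120: heading 323 -> 203
FD 2.4: (-17.305,46.883) -> (-19.515,45.945) [heading=203, move]
RT 60: heading 203 -> 143
PD: pen down
RT 60: heading 143 -> 83
FD 8.7: (-19.515,45.945) -> (-18.454,54.58) [heading=83, draw]
LT 150: heading 83 -> 233
Final: pos=(-18.454,54.58), heading=233, 3 segment(s) drawn

Answer: -18.454 54.58 233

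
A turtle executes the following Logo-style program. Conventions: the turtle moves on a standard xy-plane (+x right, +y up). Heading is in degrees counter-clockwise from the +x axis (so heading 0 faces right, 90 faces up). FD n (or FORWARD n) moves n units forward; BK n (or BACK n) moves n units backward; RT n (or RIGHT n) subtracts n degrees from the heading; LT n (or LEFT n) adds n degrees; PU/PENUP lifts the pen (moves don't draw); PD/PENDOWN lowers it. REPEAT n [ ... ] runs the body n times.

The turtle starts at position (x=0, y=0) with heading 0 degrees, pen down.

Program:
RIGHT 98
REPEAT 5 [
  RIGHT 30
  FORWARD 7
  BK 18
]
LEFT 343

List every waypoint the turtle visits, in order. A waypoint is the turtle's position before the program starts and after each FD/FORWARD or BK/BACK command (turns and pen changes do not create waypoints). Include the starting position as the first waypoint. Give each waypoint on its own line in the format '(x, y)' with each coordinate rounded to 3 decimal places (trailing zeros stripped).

Answer: (0, 0)
(-4.31, -5.516)
(6.772, 8.668)
(0.282, 6.046)
(16.971, 12.789)
(10.039, 13.763)
(27.864, 11.258)
(22.348, 15.568)
(36.532, 4.486)
(33.91, 10.976)
(40.653, -5.713)

Derivation:
Executing turtle program step by step:
Start: pos=(0,0), heading=0, pen down
RT 98: heading 0 -> 262
REPEAT 5 [
  -- iteration 1/5 --
  RT 30: heading 262 -> 232
  FD 7: (0,0) -> (-4.31,-5.516) [heading=232, draw]
  BK 18: (-4.31,-5.516) -> (6.772,8.668) [heading=232, draw]
  -- iteration 2/5 --
  RT 30: heading 232 -> 202
  FD 7: (6.772,8.668) -> (0.282,6.046) [heading=202, draw]
  BK 18: (0.282,6.046) -> (16.971,12.789) [heading=202, draw]
  -- iteration 3/5 --
  RT 30: heading 202 -> 172
  FD 7: (16.971,12.789) -> (10.039,13.763) [heading=172, draw]
  BK 18: (10.039,13.763) -> (27.864,11.258) [heading=172, draw]
  -- iteration 4/5 --
  RT 30: heading 172 -> 142
  FD 7: (27.864,11.258) -> (22.348,15.568) [heading=142, draw]
  BK 18: (22.348,15.568) -> (36.532,4.486) [heading=142, draw]
  -- iteration 5/5 --
  RT 30: heading 142 -> 112
  FD 7: (36.532,4.486) -> (33.91,10.976) [heading=112, draw]
  BK 18: (33.91,10.976) -> (40.653,-5.713) [heading=112, draw]
]
LT 343: heading 112 -> 95
Final: pos=(40.653,-5.713), heading=95, 10 segment(s) drawn
Waypoints (11 total):
(0, 0)
(-4.31, -5.516)
(6.772, 8.668)
(0.282, 6.046)
(16.971, 12.789)
(10.039, 13.763)
(27.864, 11.258)
(22.348, 15.568)
(36.532, 4.486)
(33.91, 10.976)
(40.653, -5.713)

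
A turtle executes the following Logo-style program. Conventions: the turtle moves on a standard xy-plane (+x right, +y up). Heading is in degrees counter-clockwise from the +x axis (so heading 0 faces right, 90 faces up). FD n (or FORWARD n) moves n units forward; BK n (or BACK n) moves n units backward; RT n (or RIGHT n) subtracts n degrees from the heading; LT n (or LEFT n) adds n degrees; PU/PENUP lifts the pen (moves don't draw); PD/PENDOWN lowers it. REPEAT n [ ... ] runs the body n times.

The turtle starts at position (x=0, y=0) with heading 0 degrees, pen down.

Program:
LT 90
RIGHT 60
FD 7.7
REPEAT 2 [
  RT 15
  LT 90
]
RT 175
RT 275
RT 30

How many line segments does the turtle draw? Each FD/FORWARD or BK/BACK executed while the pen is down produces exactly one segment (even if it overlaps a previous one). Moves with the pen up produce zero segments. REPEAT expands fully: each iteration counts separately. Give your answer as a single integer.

Answer: 1

Derivation:
Executing turtle program step by step:
Start: pos=(0,0), heading=0, pen down
LT 90: heading 0 -> 90
RT 60: heading 90 -> 30
FD 7.7: (0,0) -> (6.668,3.85) [heading=30, draw]
REPEAT 2 [
  -- iteration 1/2 --
  RT 15: heading 30 -> 15
  LT 90: heading 15 -> 105
  -- iteration 2/2 --
  RT 15: heading 105 -> 90
  LT 90: heading 90 -> 180
]
RT 175: heading 180 -> 5
RT 275: heading 5 -> 90
RT 30: heading 90 -> 60
Final: pos=(6.668,3.85), heading=60, 1 segment(s) drawn
Segments drawn: 1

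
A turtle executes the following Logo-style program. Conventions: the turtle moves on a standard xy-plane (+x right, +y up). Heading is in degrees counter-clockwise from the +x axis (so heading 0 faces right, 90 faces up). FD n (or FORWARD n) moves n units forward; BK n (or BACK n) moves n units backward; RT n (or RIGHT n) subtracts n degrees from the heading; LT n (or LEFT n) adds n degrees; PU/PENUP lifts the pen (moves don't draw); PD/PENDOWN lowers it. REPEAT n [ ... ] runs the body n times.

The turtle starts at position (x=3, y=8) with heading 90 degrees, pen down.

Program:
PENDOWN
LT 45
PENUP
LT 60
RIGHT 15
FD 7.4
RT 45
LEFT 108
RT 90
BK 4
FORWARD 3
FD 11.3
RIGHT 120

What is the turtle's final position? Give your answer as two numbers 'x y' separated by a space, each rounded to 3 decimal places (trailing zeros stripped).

Answer: -13.577 12.676

Derivation:
Executing turtle program step by step:
Start: pos=(3,8), heading=90, pen down
PD: pen down
LT 45: heading 90 -> 135
PU: pen up
LT 60: heading 135 -> 195
RT 15: heading 195 -> 180
FD 7.4: (3,8) -> (-4.4,8) [heading=180, move]
RT 45: heading 180 -> 135
LT 108: heading 135 -> 243
RT 90: heading 243 -> 153
BK 4: (-4.4,8) -> (-0.836,6.184) [heading=153, move]
FD 3: (-0.836,6.184) -> (-3.509,7.546) [heading=153, move]
FD 11.3: (-3.509,7.546) -> (-13.577,12.676) [heading=153, move]
RT 120: heading 153 -> 33
Final: pos=(-13.577,12.676), heading=33, 0 segment(s) drawn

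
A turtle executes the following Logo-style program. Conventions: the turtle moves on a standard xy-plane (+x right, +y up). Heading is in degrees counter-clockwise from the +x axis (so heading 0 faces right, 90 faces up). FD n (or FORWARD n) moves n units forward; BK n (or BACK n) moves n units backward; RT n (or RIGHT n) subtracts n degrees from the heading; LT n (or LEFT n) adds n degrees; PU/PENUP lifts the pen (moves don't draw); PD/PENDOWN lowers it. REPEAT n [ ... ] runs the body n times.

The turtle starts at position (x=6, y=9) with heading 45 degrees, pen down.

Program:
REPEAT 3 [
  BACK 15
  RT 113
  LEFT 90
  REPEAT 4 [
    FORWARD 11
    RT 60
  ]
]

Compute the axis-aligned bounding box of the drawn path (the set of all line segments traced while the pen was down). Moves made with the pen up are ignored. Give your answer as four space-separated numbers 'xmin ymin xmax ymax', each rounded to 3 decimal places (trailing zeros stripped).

Executing turtle program step by step:
Start: pos=(6,9), heading=45, pen down
REPEAT 3 [
  -- iteration 1/3 --
  BK 15: (6,9) -> (-4.607,-1.607) [heading=45, draw]
  RT 113: heading 45 -> 292
  LT 90: heading 292 -> 22
  REPEAT 4 [
    -- iteration 1/4 --
    FD 11: (-4.607,-1.607) -> (5.592,2.514) [heading=22, draw]
    RT 60: heading 22 -> 322
    -- iteration 2/4 --
    FD 11: (5.592,2.514) -> (14.261,-4.258) [heading=322, draw]
    RT 60: heading 322 -> 262
    -- iteration 3/4 --
    FD 11: (14.261,-4.258) -> (12.73,-15.151) [heading=262, draw]
    RT 60: heading 262 -> 202
    -- iteration 4/4 --
    FD 11: (12.73,-15.151) -> (2.531,-19.272) [heading=202, draw]
    RT 60: heading 202 -> 142
  ]
  -- iteration 2/3 --
  BK 15: (2.531,-19.272) -> (14.351,-28.507) [heading=142, draw]
  RT 113: heading 142 -> 29
  LT 90: heading 29 -> 119
  REPEAT 4 [
    -- iteration 1/4 --
    FD 11: (14.351,-28.507) -> (9.018,-18.886) [heading=119, draw]
    RT 60: heading 119 -> 59
    -- iteration 2/4 --
    FD 11: (9.018,-18.886) -> (14.683,-9.457) [heading=59, draw]
    RT 60: heading 59 -> 359
    -- iteration 3/4 --
    FD 11: (14.683,-9.457) -> (25.682,-9.649) [heading=359, draw]
    RT 60: heading 359 -> 299
    -- iteration 4/4 --
    FD 11: (25.682,-9.649) -> (31.015,-19.27) [heading=299, draw]
    RT 60: heading 299 -> 239
  ]
  -- iteration 3/3 --
  BK 15: (31.015,-19.27) -> (38.74,-6.412) [heading=239, draw]
  RT 113: heading 239 -> 126
  LT 90: heading 126 -> 216
  REPEAT 4 [
    -- iteration 1/4 --
    FD 11: (38.74,-6.412) -> (29.841,-12.878) [heading=216, draw]
    RT 60: heading 216 -> 156
    -- iteration 2/4 --
    FD 11: (29.841,-12.878) -> (19.792,-8.404) [heading=156, draw]
    RT 60: heading 156 -> 96
    -- iteration 3/4 --
    FD 11: (19.792,-8.404) -> (18.642,2.536) [heading=96, draw]
    RT 60: heading 96 -> 36
    -- iteration 4/4 --
    FD 11: (18.642,2.536) -> (27.541,9.001) [heading=36, draw]
    RT 60: heading 36 -> 336
  ]
]
Final: pos=(27.541,9.001), heading=336, 15 segment(s) drawn

Segment endpoints: x in {-4.607, 2.531, 5.592, 6, 9.018, 12.73, 14.261, 14.351, 14.683, 18.642, 19.792, 25.682, 27.541, 29.841, 31.015, 38.74}, y in {-28.507, -19.272, -19.27, -18.886, -15.151, -12.878, -9.649, -9.457, -8.404, -6.412, -4.258, -1.607, 2.514, 2.536, 9, 9.001}
xmin=-4.607, ymin=-28.507, xmax=38.74, ymax=9.001

Answer: -4.607 -28.507 38.74 9.001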